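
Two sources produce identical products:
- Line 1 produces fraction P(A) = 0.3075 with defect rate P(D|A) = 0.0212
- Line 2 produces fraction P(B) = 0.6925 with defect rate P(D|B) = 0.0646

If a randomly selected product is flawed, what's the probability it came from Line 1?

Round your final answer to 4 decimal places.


Let A = from Line 1, D = flawed

Given:
- P(A) = 0.3075, P(B) = 0.6925
- P(D|A) = 0.0212, P(D|B) = 0.0646

Step 1: Find P(D)
P(D) = P(D|A)P(A) + P(D|B)P(B)
     = 0.0212 × 0.3075 + 0.0646 × 0.6925
     = 0.00651900 + 0.04473550
     = 0.05125450

Step 2: Apply Bayes' theorem
P(A|D) = P(D|A)P(A) / P(D)
       = 0.00651900 / 0.05125450
       = 0.1272


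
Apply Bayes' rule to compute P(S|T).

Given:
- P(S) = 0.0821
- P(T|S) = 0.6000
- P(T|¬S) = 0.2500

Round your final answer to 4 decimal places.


Bayes' theorem: P(S|T) = P(T|S) × P(S) / P(T)

Step 1: Calculate P(T) using law of total probability
P(T) = P(T|S)P(S) + P(T|¬S)P(¬S)
     = 0.6000 × 0.0821 + 0.2500 × 0.9179
     = 0.04926000 + 0.22947500
     = 0.27873500

Step 2: Apply Bayes' theorem
P(S|T) = P(T|S) × P(S) / P(T)
       = 0.04926000 / 0.27873500
       = 0.1767


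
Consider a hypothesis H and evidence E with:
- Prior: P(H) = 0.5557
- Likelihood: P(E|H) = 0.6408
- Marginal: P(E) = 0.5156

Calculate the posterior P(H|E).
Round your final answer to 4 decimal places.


Using Bayes' theorem:

P(H|E) = P(E|H) × P(H) / P(E)
       = 0.6408 × 0.5557 / 0.5156
       = 0.35609256 / 0.5156
       = 0.6906

The evidence strengthens our belief in H.
Prior: 0.5557 → Posterior: 0.6906


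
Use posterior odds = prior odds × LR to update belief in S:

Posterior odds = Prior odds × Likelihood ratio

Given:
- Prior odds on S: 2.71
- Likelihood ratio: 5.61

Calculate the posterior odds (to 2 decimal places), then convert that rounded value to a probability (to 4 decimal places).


Step 1: Calculate posterior odds
Posterior odds = Prior odds × LR
               = 2.71 × 5.61
               = 15.20

Step 2: Convert to probability
P(S|E) = Posterior odds / (1 + Posterior odds)
       = 15.20 / (1 + 15.20)
       = 15.20 / 16.20
       = 0.9383

The evidence increased P(S) from 0.7305 to 0.9383.


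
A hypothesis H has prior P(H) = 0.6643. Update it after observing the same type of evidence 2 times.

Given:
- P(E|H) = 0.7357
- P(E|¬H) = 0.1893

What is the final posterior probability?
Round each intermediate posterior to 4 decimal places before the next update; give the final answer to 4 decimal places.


Sequential Bayesian updating:

Initial prior: P(H) = 0.6643

Update 1:
  P(E) = 0.7357 × 0.6643 + 0.1893 × 0.3357 = 0.48872551 + 0.06354801 = 0.55227352
  P(H|E) = 0.48872551 / 0.55227352 = 0.8849

Update 2:
  P(E) = 0.7357 × 0.8849 + 0.1893 × 0.1151 = 0.65102093 + 0.02178843 = 0.67280936
  P(H|E) = 0.65102093 / 0.67280936 = 0.9676

Final posterior: 0.9676


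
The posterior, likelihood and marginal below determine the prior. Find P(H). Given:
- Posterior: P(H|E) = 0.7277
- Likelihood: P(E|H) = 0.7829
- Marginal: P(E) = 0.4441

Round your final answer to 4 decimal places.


From Bayes' theorem: P(H|E) = P(E|H) × P(H) / P(E)

Rearranging for P(H):
P(H) = P(H|E) × P(E) / P(E|H)
     = 0.7277 × 0.4441 / 0.7829
     = 0.32317157 / 0.7829
     = 0.4128


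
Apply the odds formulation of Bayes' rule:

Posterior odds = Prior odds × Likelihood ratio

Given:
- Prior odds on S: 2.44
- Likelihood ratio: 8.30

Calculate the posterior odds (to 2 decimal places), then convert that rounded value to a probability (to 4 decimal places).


Step 1: Calculate posterior odds
Posterior odds = Prior odds × LR
               = 2.44 × 8.30
               = 20.25

Step 2: Convert to probability
P(S|E) = Posterior odds / (1 + Posterior odds)
       = 20.25 / (1 + 20.25)
       = 20.25 / 21.25
       = 0.9529

The evidence increased P(S) from 0.7093 to 0.9529.


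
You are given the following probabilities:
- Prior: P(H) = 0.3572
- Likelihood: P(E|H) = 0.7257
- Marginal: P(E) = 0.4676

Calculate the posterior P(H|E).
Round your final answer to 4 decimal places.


Using Bayes' theorem:

P(H|E) = P(E|H) × P(H) / P(E)
       = 0.7257 × 0.3572 / 0.4676
       = 0.25922004 / 0.4676
       = 0.5544

The evidence strengthens our belief in H.
Prior: 0.3572 → Posterior: 0.5544


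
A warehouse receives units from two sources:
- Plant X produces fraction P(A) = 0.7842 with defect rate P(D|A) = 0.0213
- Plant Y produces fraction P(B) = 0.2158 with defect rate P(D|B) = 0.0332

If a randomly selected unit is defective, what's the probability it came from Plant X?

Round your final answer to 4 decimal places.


Let A = from Plant X, D = defective

Given:
- P(A) = 0.7842, P(B) = 0.2158
- P(D|A) = 0.0213, P(D|B) = 0.0332

Step 1: Find P(D)
P(D) = P(D|A)P(A) + P(D|B)P(B)
     = 0.0213 × 0.7842 + 0.0332 × 0.2158
     = 0.01670346 + 0.00716456
     = 0.02386802

Step 2: Apply Bayes' theorem
P(A|D) = P(D|A)P(A) / P(D)
       = 0.01670346 / 0.02386802
       = 0.6998


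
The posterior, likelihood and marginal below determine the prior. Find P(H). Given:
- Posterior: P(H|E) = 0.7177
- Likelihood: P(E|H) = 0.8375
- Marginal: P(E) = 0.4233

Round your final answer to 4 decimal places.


From Bayes' theorem: P(H|E) = P(E|H) × P(H) / P(E)

Rearranging for P(H):
P(H) = P(H|E) × P(E) / P(E|H)
     = 0.7177 × 0.4233 / 0.8375
     = 0.30380241 / 0.8375
     = 0.3627


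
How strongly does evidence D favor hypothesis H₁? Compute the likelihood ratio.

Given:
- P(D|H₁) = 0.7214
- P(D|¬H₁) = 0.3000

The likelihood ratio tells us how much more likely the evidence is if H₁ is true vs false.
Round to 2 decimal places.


Likelihood Ratio (LR) = P(D|H₁) / P(D|¬H₁)

LR = 0.7214 / 0.3000
   = 2.40

The evidence is 2.40 times more likely if H₁ is true than if H₁ is false.
LR > 1, so observing D raises the odds in favor of H₁.


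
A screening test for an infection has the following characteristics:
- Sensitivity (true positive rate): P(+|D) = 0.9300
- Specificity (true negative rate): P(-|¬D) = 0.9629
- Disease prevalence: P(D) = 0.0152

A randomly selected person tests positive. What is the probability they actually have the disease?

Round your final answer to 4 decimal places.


Let D = has disease, + = positive test

Given:
- P(D) = 0.0152 (prevalence)
- P(+|D) = 0.9300 (sensitivity)
- P(-|¬D) = 0.9629 (specificity)
- P(+|¬D) = 0.0371 (false positive rate = 1 - specificity)

Step 1: Find P(+)
P(+) = P(+|D)P(D) + P(+|¬D)P(¬D)
     = 0.9300 × 0.0152 + 0.0371 × 0.9848
     = 0.01413600 + 0.03653608
     = 0.05067208

Step 2: Apply Bayes' theorem for P(D|+)
P(D|+) = P(+|D)P(D) / P(+)
       = 0.01413600 / 0.05067208
       = 0.2790


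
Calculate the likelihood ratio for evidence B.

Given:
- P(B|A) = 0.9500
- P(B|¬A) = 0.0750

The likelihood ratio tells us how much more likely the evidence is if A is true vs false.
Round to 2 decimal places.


Likelihood Ratio (LR) = P(B|A) / P(B|¬A)

LR = 0.9500 / 0.0750
   = 12.67

The evidence is 12.67 times more likely if A is true than if A is false.
Because LR exceeds 1, B is evidence for A.


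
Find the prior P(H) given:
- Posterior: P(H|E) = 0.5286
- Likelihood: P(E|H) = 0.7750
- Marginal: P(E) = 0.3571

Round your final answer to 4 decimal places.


From Bayes' theorem: P(H|E) = P(E|H) × P(H) / P(E)

Rearranging for P(H):
P(H) = P(H|E) × P(E) / P(E|H)
     = 0.5286 × 0.3571 / 0.7750
     = 0.18876306 / 0.7750
     = 0.2436


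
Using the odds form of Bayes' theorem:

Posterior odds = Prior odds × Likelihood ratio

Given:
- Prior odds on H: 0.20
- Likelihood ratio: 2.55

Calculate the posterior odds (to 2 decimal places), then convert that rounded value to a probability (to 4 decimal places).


Step 1: Calculate posterior odds
Posterior odds = Prior odds × LR
               = 0.20 × 2.55
               = 0.51

Step 2: Convert to probability
P(H|E) = Posterior odds / (1 + Posterior odds)
       = 0.51 / (1 + 0.51)
       = 0.51 / 1.51
       = 0.3377

The evidence increased P(H) from 0.1667 to 0.3377.


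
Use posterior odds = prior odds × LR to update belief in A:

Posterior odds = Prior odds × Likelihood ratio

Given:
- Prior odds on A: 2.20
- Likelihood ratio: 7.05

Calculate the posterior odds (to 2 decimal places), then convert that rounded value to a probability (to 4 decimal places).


Step 1: Calculate posterior odds
Posterior odds = Prior odds × LR
               = 2.20 × 7.05
               = 15.51

Step 2: Convert to probability
P(A|E) = Posterior odds / (1 + Posterior odds)
       = 15.51 / (1 + 15.51)
       = 15.51 / 16.51
       = 0.9394

The evidence increased P(A) from 0.6875 to 0.9394.


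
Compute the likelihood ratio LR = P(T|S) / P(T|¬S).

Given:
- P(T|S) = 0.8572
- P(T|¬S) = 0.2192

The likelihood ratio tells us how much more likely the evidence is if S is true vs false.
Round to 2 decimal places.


Likelihood Ratio (LR) = P(T|S) / P(T|¬S)

LR = 0.8572 / 0.2192
   = 3.91

The evidence is 3.91 times more likely if S is true than if S is false.
Because LR exceeds 1, T is evidence for S.


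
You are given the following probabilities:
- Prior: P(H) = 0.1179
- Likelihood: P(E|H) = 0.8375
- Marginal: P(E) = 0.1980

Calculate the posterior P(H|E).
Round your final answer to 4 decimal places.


Using Bayes' theorem:

P(H|E) = P(E|H) × P(H) / P(E)
       = 0.8375 × 0.1179 / 0.1980
       = 0.09874125 / 0.1980
       = 0.4987

The evidence strengthens our belief in H.
Prior: 0.1179 → Posterior: 0.4987


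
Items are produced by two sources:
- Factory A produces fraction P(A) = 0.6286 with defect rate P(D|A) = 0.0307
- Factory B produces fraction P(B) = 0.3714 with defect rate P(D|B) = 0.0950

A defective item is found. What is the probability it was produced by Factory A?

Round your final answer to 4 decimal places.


Let A = from Factory A, D = defective

Given:
- P(A) = 0.6286, P(B) = 0.3714
- P(D|A) = 0.0307, P(D|B) = 0.0950

Step 1: Find P(D)
P(D) = P(D|A)P(A) + P(D|B)P(B)
     = 0.0307 × 0.6286 + 0.0950 × 0.3714
     = 0.01929802 + 0.03528300
     = 0.05458102

Step 2: Apply Bayes' theorem
P(A|D) = P(D|A)P(A) / P(D)
       = 0.01929802 / 0.05458102
       = 0.3536


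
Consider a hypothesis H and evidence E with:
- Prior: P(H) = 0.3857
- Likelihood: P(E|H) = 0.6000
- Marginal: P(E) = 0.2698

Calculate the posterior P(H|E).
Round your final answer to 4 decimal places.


Using Bayes' theorem:

P(H|E) = P(E|H) × P(H) / P(E)
       = 0.6000 × 0.3857 / 0.2698
       = 0.23142000 / 0.2698
       = 0.8577

The evidence strengthens our belief in H.
Prior: 0.3857 → Posterior: 0.8577


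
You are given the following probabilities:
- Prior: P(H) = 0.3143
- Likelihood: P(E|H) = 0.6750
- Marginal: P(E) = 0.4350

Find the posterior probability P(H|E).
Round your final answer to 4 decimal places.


Using Bayes' theorem:

P(H|E) = P(E|H) × P(H) / P(E)
       = 0.6750 × 0.3143 / 0.4350
       = 0.21215250 / 0.4350
       = 0.4877

The evidence strengthens our belief in H.
Prior: 0.3143 → Posterior: 0.4877


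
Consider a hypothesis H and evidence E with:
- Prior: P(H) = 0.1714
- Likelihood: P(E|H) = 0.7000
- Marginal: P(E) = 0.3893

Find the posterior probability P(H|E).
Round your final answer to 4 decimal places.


Using Bayes' theorem:

P(H|E) = P(E|H) × P(H) / P(E)
       = 0.7000 × 0.1714 / 0.3893
       = 0.11998000 / 0.3893
       = 0.3082

The evidence strengthens our belief in H.
Prior: 0.1714 → Posterior: 0.3082


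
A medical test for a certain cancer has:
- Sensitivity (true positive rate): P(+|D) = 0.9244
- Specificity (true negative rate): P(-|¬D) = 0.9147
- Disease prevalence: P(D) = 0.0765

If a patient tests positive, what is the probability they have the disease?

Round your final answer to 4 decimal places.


Let D = has disease, + = positive test

Given:
- P(D) = 0.0765 (prevalence)
- P(+|D) = 0.9244 (sensitivity)
- P(-|¬D) = 0.9147 (specificity)
- P(+|¬D) = 0.0853 (false positive rate = 1 - specificity)

Step 1: Find P(+)
P(+) = P(+|D)P(D) + P(+|¬D)P(¬D)
     = 0.9244 × 0.0765 + 0.0853 × 0.9235
     = 0.07071660 + 0.07877455
     = 0.14949115

Step 2: Apply Bayes' theorem for P(D|+)
P(D|+) = P(+|D)P(D) / P(+)
       = 0.07071660 / 0.14949115
       = 0.4730


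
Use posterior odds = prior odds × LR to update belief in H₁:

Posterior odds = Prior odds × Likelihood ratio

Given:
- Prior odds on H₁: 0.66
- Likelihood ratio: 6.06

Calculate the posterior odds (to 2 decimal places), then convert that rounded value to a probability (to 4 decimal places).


Step 1: Calculate posterior odds
Posterior odds = Prior odds × LR
               = 0.66 × 6.06
               = 4.00

Step 2: Convert to probability
P(H₁|E) = Posterior odds / (1 + Posterior odds)
       = 4.00 / (1 + 4.00)
       = 4.00 / 5.00
       = 0.8000

The evidence increased P(H₁) from 0.3976 to 0.8000.


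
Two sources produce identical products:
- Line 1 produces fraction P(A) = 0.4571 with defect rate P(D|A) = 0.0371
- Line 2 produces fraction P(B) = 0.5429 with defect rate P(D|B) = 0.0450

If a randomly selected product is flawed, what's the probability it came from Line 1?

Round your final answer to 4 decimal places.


Let A = from Line 1, D = flawed

Given:
- P(A) = 0.4571, P(B) = 0.5429
- P(D|A) = 0.0371, P(D|B) = 0.0450

Step 1: Find P(D)
P(D) = P(D|A)P(A) + P(D|B)P(B)
     = 0.0371 × 0.4571 + 0.0450 × 0.5429
     = 0.01695841 + 0.02443050
     = 0.04138891

Step 2: Apply Bayes' theorem
P(A|D) = P(D|A)P(A) / P(D)
       = 0.01695841 / 0.04138891
       = 0.4097


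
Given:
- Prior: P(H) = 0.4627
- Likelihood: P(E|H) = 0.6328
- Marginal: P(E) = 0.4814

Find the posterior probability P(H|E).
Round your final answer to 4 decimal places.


Using Bayes' theorem:

P(H|E) = P(E|H) × P(H) / P(E)
       = 0.6328 × 0.4627 / 0.4814
       = 0.29279656 / 0.4814
       = 0.6082

The evidence strengthens our belief in H.
Prior: 0.4627 → Posterior: 0.6082


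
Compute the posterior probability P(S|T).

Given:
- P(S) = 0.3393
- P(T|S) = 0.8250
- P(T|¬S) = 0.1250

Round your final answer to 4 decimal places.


Bayes' theorem: P(S|T) = P(T|S) × P(S) / P(T)

Step 1: Calculate P(T) using law of total probability
P(T) = P(T|S)P(S) + P(T|¬S)P(¬S)
     = 0.8250 × 0.3393 + 0.1250 × 0.6607
     = 0.27992250 + 0.08258750
     = 0.36251000

Step 2: Apply Bayes' theorem
P(S|T) = P(T|S) × P(S) / P(T)
       = 0.27992250 / 0.36251000
       = 0.7722


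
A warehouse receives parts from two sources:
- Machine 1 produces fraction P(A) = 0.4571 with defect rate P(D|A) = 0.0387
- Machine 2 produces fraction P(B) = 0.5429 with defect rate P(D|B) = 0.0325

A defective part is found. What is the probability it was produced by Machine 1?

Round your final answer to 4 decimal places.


Let A = from Machine 1, D = defective

Given:
- P(A) = 0.4571, P(B) = 0.5429
- P(D|A) = 0.0387, P(D|B) = 0.0325

Step 1: Find P(D)
P(D) = P(D|A)P(A) + P(D|B)P(B)
     = 0.0387 × 0.4571 + 0.0325 × 0.5429
     = 0.01768977 + 0.01764425
     = 0.03533402

Step 2: Apply Bayes' theorem
P(A|D) = P(D|A)P(A) / P(D)
       = 0.01768977 / 0.03533402
       = 0.5006


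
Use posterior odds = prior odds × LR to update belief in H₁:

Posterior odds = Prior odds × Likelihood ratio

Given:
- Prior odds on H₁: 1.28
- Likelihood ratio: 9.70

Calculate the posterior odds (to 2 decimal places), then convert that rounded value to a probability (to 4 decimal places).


Step 1: Calculate posterior odds
Posterior odds = Prior odds × LR
               = 1.28 × 9.70
               = 12.42

Step 2: Convert to probability
P(H₁|E) = Posterior odds / (1 + Posterior odds)
       = 12.42 / (1 + 12.42)
       = 12.42 / 13.42
       = 0.9255

The evidence increased P(H₁) from 0.5614 to 0.9255.


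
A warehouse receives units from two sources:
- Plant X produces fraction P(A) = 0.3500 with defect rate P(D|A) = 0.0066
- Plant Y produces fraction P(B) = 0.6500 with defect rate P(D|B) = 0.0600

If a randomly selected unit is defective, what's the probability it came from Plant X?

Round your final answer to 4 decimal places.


Let A = from Plant X, D = defective

Given:
- P(A) = 0.3500, P(B) = 0.6500
- P(D|A) = 0.0066, P(D|B) = 0.0600

Step 1: Find P(D)
P(D) = P(D|A)P(A) + P(D|B)P(B)
     = 0.0066 × 0.3500 + 0.0600 × 0.6500
     = 0.00231000 + 0.03900000
     = 0.04131000

Step 2: Apply Bayes' theorem
P(A|D) = P(D|A)P(A) / P(D)
       = 0.00231000 / 0.04131000
       = 0.0559


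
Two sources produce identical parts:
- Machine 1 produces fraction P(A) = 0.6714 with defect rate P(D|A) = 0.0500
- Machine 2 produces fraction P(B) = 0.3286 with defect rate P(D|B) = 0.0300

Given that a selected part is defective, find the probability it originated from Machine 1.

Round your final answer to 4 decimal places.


Let A = from Machine 1, D = defective

Given:
- P(A) = 0.6714, P(B) = 0.3286
- P(D|A) = 0.0500, P(D|B) = 0.0300

Step 1: Find P(D)
P(D) = P(D|A)P(A) + P(D|B)P(B)
     = 0.0500 × 0.6714 + 0.0300 × 0.3286
     = 0.03357000 + 0.00985800
     = 0.04342800

Step 2: Apply Bayes' theorem
P(A|D) = P(D|A)P(A) / P(D)
       = 0.03357000 / 0.04342800
       = 0.7730


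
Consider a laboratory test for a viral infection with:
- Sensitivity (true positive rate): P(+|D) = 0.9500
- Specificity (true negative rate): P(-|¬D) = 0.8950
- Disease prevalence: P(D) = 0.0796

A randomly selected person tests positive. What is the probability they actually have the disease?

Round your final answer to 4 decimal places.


Let D = has disease, + = positive test

Given:
- P(D) = 0.0796 (prevalence)
- P(+|D) = 0.9500 (sensitivity)
- P(-|¬D) = 0.8950 (specificity)
- P(+|¬D) = 0.1050 (false positive rate = 1 - specificity)

Step 1: Find P(+)
P(+) = P(+|D)P(D) + P(+|¬D)P(¬D)
     = 0.9500 × 0.0796 + 0.1050 × 0.9204
     = 0.07562000 + 0.09664200
     = 0.17226200

Step 2: Apply Bayes' theorem for P(D|+)
P(D|+) = P(+|D)P(D) / P(+)
       = 0.07562000 / 0.17226200
       = 0.4390


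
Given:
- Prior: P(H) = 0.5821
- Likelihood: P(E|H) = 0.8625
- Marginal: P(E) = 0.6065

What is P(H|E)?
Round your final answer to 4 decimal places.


Using Bayes' theorem:

P(H|E) = P(E|H) × P(H) / P(E)
       = 0.8625 × 0.5821 / 0.6065
       = 0.50206125 / 0.6065
       = 0.8278

The evidence strengthens our belief in H.
Prior: 0.5821 → Posterior: 0.8278


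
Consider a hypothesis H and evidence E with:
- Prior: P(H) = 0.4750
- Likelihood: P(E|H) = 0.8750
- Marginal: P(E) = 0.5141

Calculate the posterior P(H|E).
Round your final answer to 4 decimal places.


Using Bayes' theorem:

P(H|E) = P(E|H) × P(H) / P(E)
       = 0.8750 × 0.4750 / 0.5141
       = 0.41562500 / 0.5141
       = 0.8085

The evidence strengthens our belief in H.
Prior: 0.4750 → Posterior: 0.8085


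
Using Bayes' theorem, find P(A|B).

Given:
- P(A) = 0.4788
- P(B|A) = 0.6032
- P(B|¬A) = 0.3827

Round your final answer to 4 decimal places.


Bayes' theorem: P(A|B) = P(B|A) × P(A) / P(B)

Step 1: Calculate P(B) using law of total probability
P(B) = P(B|A)P(A) + P(B|¬A)P(¬A)
     = 0.6032 × 0.4788 + 0.3827 × 0.5212
     = 0.28881216 + 0.19946324
     = 0.48827540

Step 2: Apply Bayes' theorem
P(A|B) = P(B|A) × P(A) / P(B)
       = 0.28881216 / 0.48827540
       = 0.5915


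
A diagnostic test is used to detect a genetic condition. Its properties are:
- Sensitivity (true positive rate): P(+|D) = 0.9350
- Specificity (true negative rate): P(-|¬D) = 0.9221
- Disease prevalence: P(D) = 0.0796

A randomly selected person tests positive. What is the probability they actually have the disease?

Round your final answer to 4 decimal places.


Let D = has disease, + = positive test

Given:
- P(D) = 0.0796 (prevalence)
- P(+|D) = 0.9350 (sensitivity)
- P(-|¬D) = 0.9221 (specificity)
- P(+|¬D) = 0.0779 (false positive rate = 1 - specificity)

Step 1: Find P(+)
P(+) = P(+|D)P(D) + P(+|¬D)P(¬D)
     = 0.9350 × 0.0796 + 0.0779 × 0.9204
     = 0.07442600 + 0.07169916
     = 0.14612516

Step 2: Apply Bayes' theorem for P(D|+)
P(D|+) = P(+|D)P(D) / P(+)
       = 0.07442600 / 0.14612516
       = 0.5093


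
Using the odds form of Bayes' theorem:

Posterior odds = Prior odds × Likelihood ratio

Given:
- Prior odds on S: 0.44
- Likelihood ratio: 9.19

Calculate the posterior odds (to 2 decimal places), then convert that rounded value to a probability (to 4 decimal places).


Step 1: Calculate posterior odds
Posterior odds = Prior odds × LR
               = 0.44 × 9.19
               = 4.04

Step 2: Convert to probability
P(S|E) = Posterior odds / (1 + Posterior odds)
       = 4.04 / (1 + 4.04)
       = 4.04 / 5.04
       = 0.8016

The evidence increased P(S) from 0.3056 to 0.8016.


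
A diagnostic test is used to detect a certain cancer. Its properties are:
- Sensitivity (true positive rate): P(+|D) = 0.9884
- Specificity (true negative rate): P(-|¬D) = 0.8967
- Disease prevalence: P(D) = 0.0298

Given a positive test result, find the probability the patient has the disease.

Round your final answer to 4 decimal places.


Let D = has disease, + = positive test

Given:
- P(D) = 0.0298 (prevalence)
- P(+|D) = 0.9884 (sensitivity)
- P(-|¬D) = 0.8967 (specificity)
- P(+|¬D) = 0.1033 (false positive rate = 1 - specificity)

Step 1: Find P(+)
P(+) = P(+|D)P(D) + P(+|¬D)P(¬D)
     = 0.9884 × 0.0298 + 0.1033 × 0.9702
     = 0.02945432 + 0.10022166
     = 0.12967598

Step 2: Apply Bayes' theorem for P(D|+)
P(D|+) = P(+|D)P(D) / P(+)
       = 0.02945432 / 0.12967598
       = 0.2271


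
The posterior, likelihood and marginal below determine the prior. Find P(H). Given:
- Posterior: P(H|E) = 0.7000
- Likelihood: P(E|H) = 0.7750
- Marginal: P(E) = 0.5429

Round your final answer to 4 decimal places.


From Bayes' theorem: P(H|E) = P(E|H) × P(H) / P(E)

Rearranging for P(H):
P(H) = P(H|E) × P(E) / P(E|H)
     = 0.7000 × 0.5429 / 0.7750
     = 0.38003000 / 0.7750
     = 0.4904


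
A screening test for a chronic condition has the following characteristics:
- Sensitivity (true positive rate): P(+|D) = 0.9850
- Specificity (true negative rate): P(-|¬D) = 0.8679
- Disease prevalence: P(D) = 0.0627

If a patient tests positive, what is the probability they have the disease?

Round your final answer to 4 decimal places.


Let D = has disease, + = positive test

Given:
- P(D) = 0.0627 (prevalence)
- P(+|D) = 0.9850 (sensitivity)
- P(-|¬D) = 0.8679 (specificity)
- P(+|¬D) = 0.1321 (false positive rate = 1 - specificity)

Step 1: Find P(+)
P(+) = P(+|D)P(D) + P(+|¬D)P(¬D)
     = 0.9850 × 0.0627 + 0.1321 × 0.9373
     = 0.06175950 + 0.12381733
     = 0.18557683

Step 2: Apply Bayes' theorem for P(D|+)
P(D|+) = P(+|D)P(D) / P(+)
       = 0.06175950 / 0.18557683
       = 0.3328


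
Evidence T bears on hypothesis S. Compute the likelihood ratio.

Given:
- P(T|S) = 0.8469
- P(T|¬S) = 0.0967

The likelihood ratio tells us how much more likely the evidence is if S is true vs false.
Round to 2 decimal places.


Likelihood Ratio (LR) = P(T|S) / P(T|¬S)

LR = 0.8469 / 0.0967
   = 8.76

The evidence is 8.76 times more likely if S is true than if S is false.
LR > 1, so observing T raises the odds in favor of S.


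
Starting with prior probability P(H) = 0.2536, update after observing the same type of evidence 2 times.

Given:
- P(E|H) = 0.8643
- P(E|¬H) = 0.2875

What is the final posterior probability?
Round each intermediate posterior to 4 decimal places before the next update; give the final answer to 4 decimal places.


Sequential Bayesian updating:

Initial prior: P(H) = 0.2536

Update 1:
  P(E) = 0.8643 × 0.2536 + 0.2875 × 0.7464 = 0.21918648 + 0.21459000 = 0.43377648
  P(H|E) = 0.21918648 / 0.43377648 = 0.5053

Update 2:
  P(E) = 0.8643 × 0.5053 + 0.2875 × 0.4947 = 0.43673079 + 0.14222625 = 0.57895704
  P(H|E) = 0.43673079 / 0.57895704 = 0.7543

Final posterior: 0.7543


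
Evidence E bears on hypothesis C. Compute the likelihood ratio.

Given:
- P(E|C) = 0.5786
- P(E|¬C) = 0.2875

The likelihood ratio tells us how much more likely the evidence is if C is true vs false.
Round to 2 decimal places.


Likelihood Ratio (LR) = P(E|C) / P(E|¬C)

LR = 0.5786 / 0.2875
   = 2.01

The evidence is 2.01 times more likely if C is true than if C is false.
LR > 1, so observing E raises the odds in favor of C.


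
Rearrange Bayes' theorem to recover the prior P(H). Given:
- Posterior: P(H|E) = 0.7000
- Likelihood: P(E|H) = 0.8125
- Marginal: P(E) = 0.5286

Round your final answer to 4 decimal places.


From Bayes' theorem: P(H|E) = P(E|H) × P(H) / P(E)

Rearranging for P(H):
P(H) = P(H|E) × P(E) / P(E|H)
     = 0.7000 × 0.5286 / 0.8125
     = 0.37002000 / 0.8125
     = 0.4554


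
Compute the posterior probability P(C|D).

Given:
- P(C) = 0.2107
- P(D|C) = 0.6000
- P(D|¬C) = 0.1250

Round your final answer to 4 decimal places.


Bayes' theorem: P(C|D) = P(D|C) × P(C) / P(D)

Step 1: Calculate P(D) using law of total probability
P(D) = P(D|C)P(C) + P(D|¬C)P(¬C)
     = 0.6000 × 0.2107 + 0.1250 × 0.7893
     = 0.12642000 + 0.09866250
     = 0.22508250

Step 2: Apply Bayes' theorem
P(C|D) = P(D|C) × P(C) / P(D)
       = 0.12642000 / 0.22508250
       = 0.5617


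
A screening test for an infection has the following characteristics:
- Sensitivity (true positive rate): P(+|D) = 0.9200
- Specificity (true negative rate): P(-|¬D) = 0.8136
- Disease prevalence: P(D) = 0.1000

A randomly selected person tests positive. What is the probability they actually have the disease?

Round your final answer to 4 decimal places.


Let D = has disease, + = positive test

Given:
- P(D) = 0.1000 (prevalence)
- P(+|D) = 0.9200 (sensitivity)
- P(-|¬D) = 0.8136 (specificity)
- P(+|¬D) = 0.1864 (false positive rate = 1 - specificity)

Step 1: Find P(+)
P(+) = P(+|D)P(D) + P(+|¬D)P(¬D)
     = 0.9200 × 0.1000 + 0.1864 × 0.9000
     = 0.09200000 + 0.16776000
     = 0.25976000

Step 2: Apply Bayes' theorem for P(D|+)
P(D|+) = P(+|D)P(D) / P(+)
       = 0.09200000 / 0.25976000
       = 0.3542


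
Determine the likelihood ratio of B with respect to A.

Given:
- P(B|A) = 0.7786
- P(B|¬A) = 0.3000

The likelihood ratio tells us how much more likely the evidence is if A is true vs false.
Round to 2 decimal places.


Likelihood Ratio (LR) = P(B|A) / P(B|¬A)

LR = 0.7786 / 0.3000
   = 2.60

The evidence is 2.60 times more likely if A is true than if A is false.
Because LR exceeds 1, B is evidence for A.


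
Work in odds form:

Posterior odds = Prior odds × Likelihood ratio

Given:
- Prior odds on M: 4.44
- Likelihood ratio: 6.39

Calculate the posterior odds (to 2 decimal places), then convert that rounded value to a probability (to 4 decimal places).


Step 1: Calculate posterior odds
Posterior odds = Prior odds × LR
               = 4.44 × 6.39
               = 28.37

Step 2: Convert to probability
P(M|E) = Posterior odds / (1 + Posterior odds)
       = 28.37 / (1 + 28.37)
       = 28.37 / 29.37
       = 0.9660

The evidence increased P(M) from 0.8162 to 0.9660.


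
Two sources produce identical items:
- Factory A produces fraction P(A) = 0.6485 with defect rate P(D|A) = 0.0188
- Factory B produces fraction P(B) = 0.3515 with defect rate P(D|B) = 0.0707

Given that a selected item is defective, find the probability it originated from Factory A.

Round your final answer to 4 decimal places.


Let A = from Factory A, D = defective

Given:
- P(A) = 0.6485, P(B) = 0.3515
- P(D|A) = 0.0188, P(D|B) = 0.0707

Step 1: Find P(D)
P(D) = P(D|A)P(A) + P(D|B)P(B)
     = 0.0188 × 0.6485 + 0.0707 × 0.3515
     = 0.01219180 + 0.02485105
     = 0.03704285

Step 2: Apply Bayes' theorem
P(A|D) = P(D|A)P(A) / P(D)
       = 0.01219180 / 0.03704285
       = 0.3291


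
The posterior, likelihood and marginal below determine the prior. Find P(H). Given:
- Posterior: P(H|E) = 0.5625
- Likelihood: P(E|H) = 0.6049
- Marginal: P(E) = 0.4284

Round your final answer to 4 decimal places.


From Bayes' theorem: P(H|E) = P(E|H) × P(H) / P(E)

Rearranging for P(H):
P(H) = P(H|E) × P(E) / P(E|H)
     = 0.5625 × 0.4284 / 0.6049
     = 0.24097500 / 0.6049
     = 0.3984


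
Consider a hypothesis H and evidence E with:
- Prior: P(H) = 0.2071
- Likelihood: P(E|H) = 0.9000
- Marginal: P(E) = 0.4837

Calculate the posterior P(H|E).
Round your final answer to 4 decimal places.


Using Bayes' theorem:

P(H|E) = P(E|H) × P(H) / P(E)
       = 0.9000 × 0.2071 / 0.4837
       = 0.18639000 / 0.4837
       = 0.3853

The evidence strengthens our belief in H.
Prior: 0.2071 → Posterior: 0.3853


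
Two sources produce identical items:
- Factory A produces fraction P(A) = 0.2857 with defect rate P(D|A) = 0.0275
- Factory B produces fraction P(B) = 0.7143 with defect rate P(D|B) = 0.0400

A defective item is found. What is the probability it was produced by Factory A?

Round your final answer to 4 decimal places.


Let A = from Factory A, D = defective

Given:
- P(A) = 0.2857, P(B) = 0.7143
- P(D|A) = 0.0275, P(D|B) = 0.0400

Step 1: Find P(D)
P(D) = P(D|A)P(A) + P(D|B)P(B)
     = 0.0275 × 0.2857 + 0.0400 × 0.7143
     = 0.00785675 + 0.02857200
     = 0.03642875

Step 2: Apply Bayes' theorem
P(A|D) = P(D|A)P(A) / P(D)
       = 0.00785675 / 0.03642875
       = 0.2157


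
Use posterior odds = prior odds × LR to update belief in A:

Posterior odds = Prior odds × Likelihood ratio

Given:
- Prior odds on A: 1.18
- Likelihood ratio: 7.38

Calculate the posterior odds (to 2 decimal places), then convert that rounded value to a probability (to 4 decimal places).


Step 1: Calculate posterior odds
Posterior odds = Prior odds × LR
               = 1.18 × 7.38
               = 8.71

Step 2: Convert to probability
P(A|E) = Posterior odds / (1 + Posterior odds)
       = 8.71 / (1 + 8.71)
       = 8.71 / 9.71
       = 0.8970

The evidence increased P(A) from 0.5413 to 0.8970.


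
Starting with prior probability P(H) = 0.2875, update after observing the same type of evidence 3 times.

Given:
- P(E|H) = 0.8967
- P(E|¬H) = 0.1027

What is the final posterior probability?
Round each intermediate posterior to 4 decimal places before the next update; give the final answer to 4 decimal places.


Sequential Bayesian updating:

Initial prior: P(H) = 0.2875

Update 1:
  P(E) = 0.8967 × 0.2875 + 0.1027 × 0.7125 = 0.25780125 + 0.07317375 = 0.33097500
  P(H|E) = 0.25780125 / 0.33097500 = 0.7789

Update 2:
  P(E) = 0.8967 × 0.7789 + 0.1027 × 0.2211 = 0.69843963 + 0.02270697 = 0.72114660
  P(H|E) = 0.69843963 / 0.72114660 = 0.9685

Update 3:
  P(E) = 0.8967 × 0.9685 + 0.1027 × 0.0315 = 0.86845395 + 0.00323505 = 0.87168900
  P(H|E) = 0.86845395 / 0.87168900 = 0.9963

Final posterior: 0.9963


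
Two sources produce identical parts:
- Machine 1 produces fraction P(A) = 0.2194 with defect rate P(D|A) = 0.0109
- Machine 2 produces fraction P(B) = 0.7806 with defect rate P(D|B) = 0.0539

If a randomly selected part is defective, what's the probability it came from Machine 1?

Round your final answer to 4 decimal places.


Let A = from Machine 1, D = defective

Given:
- P(A) = 0.2194, P(B) = 0.7806
- P(D|A) = 0.0109, P(D|B) = 0.0539

Step 1: Find P(D)
P(D) = P(D|A)P(A) + P(D|B)P(B)
     = 0.0109 × 0.2194 + 0.0539 × 0.7806
     = 0.00239146 + 0.04207434
     = 0.04446580

Step 2: Apply Bayes' theorem
P(A|D) = P(D|A)P(A) / P(D)
       = 0.00239146 / 0.04446580
       = 0.0538


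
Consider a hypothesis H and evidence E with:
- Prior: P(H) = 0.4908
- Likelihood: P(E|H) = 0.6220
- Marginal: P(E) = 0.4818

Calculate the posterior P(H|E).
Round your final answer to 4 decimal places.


Using Bayes' theorem:

P(H|E) = P(E|H) × P(H) / P(E)
       = 0.6220 × 0.4908 / 0.4818
       = 0.30527760 / 0.4818
       = 0.6336

The evidence strengthens our belief in H.
Prior: 0.4908 → Posterior: 0.6336


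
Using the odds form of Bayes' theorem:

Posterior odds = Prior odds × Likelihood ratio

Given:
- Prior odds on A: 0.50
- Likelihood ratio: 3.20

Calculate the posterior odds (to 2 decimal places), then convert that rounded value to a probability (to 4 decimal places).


Step 1: Calculate posterior odds
Posterior odds = Prior odds × LR
               = 0.50 × 3.20
               = 1.60

Step 2: Convert to probability
P(A|E) = Posterior odds / (1 + Posterior odds)
       = 1.60 / (1 + 1.60)
       = 1.60 / 2.60
       = 0.6154

The evidence increased P(A) from 0.3333 to 0.6154.


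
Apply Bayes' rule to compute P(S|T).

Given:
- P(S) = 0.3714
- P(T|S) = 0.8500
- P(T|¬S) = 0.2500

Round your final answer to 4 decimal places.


Bayes' theorem: P(S|T) = P(T|S) × P(S) / P(T)

Step 1: Calculate P(T) using law of total probability
P(T) = P(T|S)P(S) + P(T|¬S)P(¬S)
     = 0.8500 × 0.3714 + 0.2500 × 0.6286
     = 0.31569000 + 0.15715000
     = 0.47284000

Step 2: Apply Bayes' theorem
P(S|T) = P(T|S) × P(S) / P(T)
       = 0.31569000 / 0.47284000
       = 0.6676


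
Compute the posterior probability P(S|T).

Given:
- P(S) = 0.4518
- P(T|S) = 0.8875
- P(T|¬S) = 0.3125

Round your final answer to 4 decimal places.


Bayes' theorem: P(S|T) = P(T|S) × P(S) / P(T)

Step 1: Calculate P(T) using law of total probability
P(T) = P(T|S)P(S) + P(T|¬S)P(¬S)
     = 0.8875 × 0.4518 + 0.3125 × 0.5482
     = 0.40097250 + 0.17131250
     = 0.57228500

Step 2: Apply Bayes' theorem
P(S|T) = P(T|S) × P(S) / P(T)
       = 0.40097250 / 0.57228500
       = 0.7007


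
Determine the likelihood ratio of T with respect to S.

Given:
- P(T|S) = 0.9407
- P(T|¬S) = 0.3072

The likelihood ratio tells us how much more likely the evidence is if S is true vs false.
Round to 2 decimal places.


Likelihood Ratio (LR) = P(T|S) / P(T|¬S)

LR = 0.9407 / 0.3072
   = 3.06

The evidence is 3.06 times more likely if S is true than if S is false.
Because LR exceeds 1, T is evidence for S.


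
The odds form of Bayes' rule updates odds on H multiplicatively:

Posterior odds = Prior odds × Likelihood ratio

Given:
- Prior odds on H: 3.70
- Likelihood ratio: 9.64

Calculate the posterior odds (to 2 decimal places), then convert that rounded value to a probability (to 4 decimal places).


Step 1: Calculate posterior odds
Posterior odds = Prior odds × LR
               = 3.70 × 9.64
               = 35.67

Step 2: Convert to probability
P(H|E) = Posterior odds / (1 + Posterior odds)
       = 35.67 / (1 + 35.67)
       = 35.67 / 36.67
       = 0.9727

The evidence increased P(H) from 0.7872 to 0.9727.


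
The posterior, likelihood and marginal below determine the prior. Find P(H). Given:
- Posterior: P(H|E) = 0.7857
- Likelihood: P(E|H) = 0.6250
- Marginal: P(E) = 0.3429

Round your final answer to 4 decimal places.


From Bayes' theorem: P(H|E) = P(E|H) × P(H) / P(E)

Rearranging for P(H):
P(H) = P(H|E) × P(E) / P(E|H)
     = 0.7857 × 0.3429 / 0.6250
     = 0.26941653 / 0.6250
     = 0.4311


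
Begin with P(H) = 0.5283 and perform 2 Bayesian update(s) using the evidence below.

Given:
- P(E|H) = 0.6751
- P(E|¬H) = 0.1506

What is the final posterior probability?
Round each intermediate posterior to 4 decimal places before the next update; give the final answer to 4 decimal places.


Sequential Bayesian updating:

Initial prior: P(H) = 0.5283

Update 1:
  P(E) = 0.6751 × 0.5283 + 0.1506 × 0.4717 = 0.35665533 + 0.07103802 = 0.42769335
  P(H|E) = 0.35665533 / 0.42769335 = 0.8339

Update 2:
  P(E) = 0.6751 × 0.8339 + 0.1506 × 0.1661 = 0.56296589 + 0.02501466 = 0.58798055
  P(H|E) = 0.56296589 / 0.58798055 = 0.9575

Final posterior: 0.9575


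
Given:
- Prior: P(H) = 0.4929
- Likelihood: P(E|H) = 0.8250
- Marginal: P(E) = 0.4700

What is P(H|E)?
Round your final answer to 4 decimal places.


Using Bayes' theorem:

P(H|E) = P(E|H) × P(H) / P(E)
       = 0.8250 × 0.4929 / 0.4700
       = 0.40664250 / 0.4700
       = 0.8652

The evidence strengthens our belief in H.
Prior: 0.4929 → Posterior: 0.8652


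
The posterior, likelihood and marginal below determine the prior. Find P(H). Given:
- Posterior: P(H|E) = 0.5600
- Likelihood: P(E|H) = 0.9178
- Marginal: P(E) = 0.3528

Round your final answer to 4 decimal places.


From Bayes' theorem: P(H|E) = P(E|H) × P(H) / P(E)

Rearranging for P(H):
P(H) = P(H|E) × P(E) / P(E|H)
     = 0.5600 × 0.3528 / 0.9178
     = 0.19756800 / 0.9178
     = 0.2153


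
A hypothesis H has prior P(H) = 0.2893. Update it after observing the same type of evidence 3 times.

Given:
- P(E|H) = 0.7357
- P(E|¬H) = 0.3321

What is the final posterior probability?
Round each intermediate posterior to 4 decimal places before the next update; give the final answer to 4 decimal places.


Sequential Bayesian updating:

Initial prior: P(H) = 0.2893

Update 1:
  P(E) = 0.7357 × 0.2893 + 0.3321 × 0.7107 = 0.21283801 + 0.23602347 = 0.44886148
  P(H|E) = 0.21283801 / 0.44886148 = 0.4742

Update 2:
  P(E) = 0.7357 × 0.4742 + 0.3321 × 0.5258 = 0.34886894 + 0.17461818 = 0.52348712
  P(H|E) = 0.34886894 / 0.52348712 = 0.6664

Update 3:
  P(E) = 0.7357 × 0.6664 + 0.3321 × 0.3336 = 0.49027048 + 0.11078856 = 0.60105904
  P(H|E) = 0.49027048 / 0.60105904 = 0.8157

Final posterior: 0.8157


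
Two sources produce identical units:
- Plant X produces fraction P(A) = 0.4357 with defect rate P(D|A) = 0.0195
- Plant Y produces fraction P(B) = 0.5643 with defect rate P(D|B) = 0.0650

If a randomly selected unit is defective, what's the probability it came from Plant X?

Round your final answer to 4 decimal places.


Let A = from Plant X, D = defective

Given:
- P(A) = 0.4357, P(B) = 0.5643
- P(D|A) = 0.0195, P(D|B) = 0.0650

Step 1: Find P(D)
P(D) = P(D|A)P(A) + P(D|B)P(B)
     = 0.0195 × 0.4357 + 0.0650 × 0.5643
     = 0.00849615 + 0.03667950
     = 0.04517565

Step 2: Apply Bayes' theorem
P(A|D) = P(D|A)P(A) / P(D)
       = 0.00849615 / 0.04517565
       = 0.1881


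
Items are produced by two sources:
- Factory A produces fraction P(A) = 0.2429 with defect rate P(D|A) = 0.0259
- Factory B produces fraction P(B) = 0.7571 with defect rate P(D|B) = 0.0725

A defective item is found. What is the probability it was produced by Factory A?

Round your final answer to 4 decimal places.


Let A = from Factory A, D = defective

Given:
- P(A) = 0.2429, P(B) = 0.7571
- P(D|A) = 0.0259, P(D|B) = 0.0725

Step 1: Find P(D)
P(D) = P(D|A)P(A) + P(D|B)P(B)
     = 0.0259 × 0.2429 + 0.0725 × 0.7571
     = 0.00629111 + 0.05488975
     = 0.06118086

Step 2: Apply Bayes' theorem
P(A|D) = P(D|A)P(A) / P(D)
       = 0.00629111 / 0.06118086
       = 0.1028


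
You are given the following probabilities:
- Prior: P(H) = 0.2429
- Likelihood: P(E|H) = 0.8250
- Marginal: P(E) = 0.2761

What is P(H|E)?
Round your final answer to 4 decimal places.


Using Bayes' theorem:

P(H|E) = P(E|H) × P(H) / P(E)
       = 0.8250 × 0.2429 / 0.2761
       = 0.20039250 / 0.2761
       = 0.7258

The evidence strengthens our belief in H.
Prior: 0.2429 → Posterior: 0.7258


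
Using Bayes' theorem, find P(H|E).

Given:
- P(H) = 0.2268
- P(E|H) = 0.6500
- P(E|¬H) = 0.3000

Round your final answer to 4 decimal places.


Bayes' theorem: P(H|E) = P(E|H) × P(H) / P(E)

Step 1: Calculate P(E) using law of total probability
P(E) = P(E|H)P(H) + P(E|¬H)P(¬H)
     = 0.6500 × 0.2268 + 0.3000 × 0.7732
     = 0.14742000 + 0.23196000
     = 0.37938000

Step 2: Apply Bayes' theorem
P(H|E) = P(E|H) × P(H) / P(E)
       = 0.14742000 / 0.37938000
       = 0.3886


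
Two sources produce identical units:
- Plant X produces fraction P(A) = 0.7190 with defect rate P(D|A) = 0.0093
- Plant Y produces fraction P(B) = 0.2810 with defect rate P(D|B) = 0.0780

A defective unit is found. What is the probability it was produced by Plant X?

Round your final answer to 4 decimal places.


Let A = from Plant X, D = defective

Given:
- P(A) = 0.7190, P(B) = 0.2810
- P(D|A) = 0.0093, P(D|B) = 0.0780

Step 1: Find P(D)
P(D) = P(D|A)P(A) + P(D|B)P(B)
     = 0.0093 × 0.7190 + 0.0780 × 0.2810
     = 0.00668670 + 0.02191800
     = 0.02860470

Step 2: Apply Bayes' theorem
P(A|D) = P(D|A)P(A) / P(D)
       = 0.00668670 / 0.02860470
       = 0.2338


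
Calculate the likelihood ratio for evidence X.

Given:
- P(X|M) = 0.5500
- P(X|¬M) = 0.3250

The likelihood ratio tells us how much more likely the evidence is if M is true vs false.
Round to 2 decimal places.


Likelihood Ratio (LR) = P(X|M) / P(X|¬M)

LR = 0.5500 / 0.3250
   = 1.69

The evidence is 1.69 times more likely if M is true than if M is false.
Because LR exceeds 1, X is evidence for M.
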